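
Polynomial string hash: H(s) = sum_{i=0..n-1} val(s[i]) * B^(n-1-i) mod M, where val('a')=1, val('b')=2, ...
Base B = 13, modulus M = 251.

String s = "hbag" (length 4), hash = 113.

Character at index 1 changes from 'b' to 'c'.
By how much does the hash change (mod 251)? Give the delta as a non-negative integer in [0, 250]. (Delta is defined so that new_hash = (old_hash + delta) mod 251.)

Delta formula: (val(new) - val(old)) * B^(n-1-k) mod M
  val('c') - val('b') = 3 - 2 = 1
  B^(n-1-k) = 13^2 mod 251 = 169
  Delta = 1 * 169 mod 251 = 169

Answer: 169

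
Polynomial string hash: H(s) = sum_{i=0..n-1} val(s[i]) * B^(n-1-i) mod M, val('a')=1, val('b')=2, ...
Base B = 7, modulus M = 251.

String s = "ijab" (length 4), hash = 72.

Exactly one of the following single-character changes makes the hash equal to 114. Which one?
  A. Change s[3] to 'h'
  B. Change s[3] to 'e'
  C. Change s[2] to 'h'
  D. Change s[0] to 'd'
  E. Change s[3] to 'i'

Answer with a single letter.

Option A: s[3]='b'->'h', delta=(8-2)*7^0 mod 251 = 6, hash=72+6 mod 251 = 78
Option B: s[3]='b'->'e', delta=(5-2)*7^0 mod 251 = 3, hash=72+3 mod 251 = 75
Option C: s[2]='a'->'h', delta=(8-1)*7^1 mod 251 = 49, hash=72+49 mod 251 = 121
Option D: s[0]='i'->'d', delta=(4-9)*7^3 mod 251 = 42, hash=72+42 mod 251 = 114 <-- target
Option E: s[3]='b'->'i', delta=(9-2)*7^0 mod 251 = 7, hash=72+7 mod 251 = 79

Answer: D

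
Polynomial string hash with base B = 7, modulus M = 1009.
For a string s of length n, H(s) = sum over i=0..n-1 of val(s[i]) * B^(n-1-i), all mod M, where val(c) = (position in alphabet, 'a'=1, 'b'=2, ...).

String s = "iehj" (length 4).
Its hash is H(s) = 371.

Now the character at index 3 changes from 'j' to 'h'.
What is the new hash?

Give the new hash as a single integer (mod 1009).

val('j') = 10, val('h') = 8
Position k = 3, exponent = n-1-k = 0
B^0 mod M = 7^0 mod 1009 = 1
Delta = (8 - 10) * 1 mod 1009 = 1007
New hash = (371 + 1007) mod 1009 = 369

Answer: 369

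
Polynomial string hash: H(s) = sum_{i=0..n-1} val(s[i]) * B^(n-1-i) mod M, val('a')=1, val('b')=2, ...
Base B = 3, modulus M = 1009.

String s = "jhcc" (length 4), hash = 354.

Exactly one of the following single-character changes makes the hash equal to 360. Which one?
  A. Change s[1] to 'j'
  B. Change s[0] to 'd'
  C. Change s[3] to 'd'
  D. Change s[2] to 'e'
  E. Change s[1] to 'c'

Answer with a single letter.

Option A: s[1]='h'->'j', delta=(10-8)*3^2 mod 1009 = 18, hash=354+18 mod 1009 = 372
Option B: s[0]='j'->'d', delta=(4-10)*3^3 mod 1009 = 847, hash=354+847 mod 1009 = 192
Option C: s[3]='c'->'d', delta=(4-3)*3^0 mod 1009 = 1, hash=354+1 mod 1009 = 355
Option D: s[2]='c'->'e', delta=(5-3)*3^1 mod 1009 = 6, hash=354+6 mod 1009 = 360 <-- target
Option E: s[1]='h'->'c', delta=(3-8)*3^2 mod 1009 = 964, hash=354+964 mod 1009 = 309

Answer: D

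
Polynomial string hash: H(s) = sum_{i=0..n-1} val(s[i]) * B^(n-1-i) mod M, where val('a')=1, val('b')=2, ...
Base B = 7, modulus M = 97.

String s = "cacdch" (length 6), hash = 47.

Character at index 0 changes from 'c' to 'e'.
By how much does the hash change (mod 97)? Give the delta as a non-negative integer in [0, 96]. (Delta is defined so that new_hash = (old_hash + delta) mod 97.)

Answer: 52

Derivation:
Delta formula: (val(new) - val(old)) * B^(n-1-k) mod M
  val('e') - val('c') = 5 - 3 = 2
  B^(n-1-k) = 7^5 mod 97 = 26
  Delta = 2 * 26 mod 97 = 52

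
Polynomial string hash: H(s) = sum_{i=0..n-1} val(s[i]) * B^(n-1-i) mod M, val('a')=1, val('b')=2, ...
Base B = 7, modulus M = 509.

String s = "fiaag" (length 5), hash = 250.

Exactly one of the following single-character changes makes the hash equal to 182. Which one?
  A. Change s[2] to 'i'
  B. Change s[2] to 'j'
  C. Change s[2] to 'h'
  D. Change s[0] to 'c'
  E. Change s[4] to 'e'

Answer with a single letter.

Option A: s[2]='a'->'i', delta=(9-1)*7^2 mod 509 = 392, hash=250+392 mod 509 = 133
Option B: s[2]='a'->'j', delta=(10-1)*7^2 mod 509 = 441, hash=250+441 mod 509 = 182 <-- target
Option C: s[2]='a'->'h', delta=(8-1)*7^2 mod 509 = 343, hash=250+343 mod 509 = 84
Option D: s[0]='f'->'c', delta=(3-6)*7^4 mod 509 = 432, hash=250+432 mod 509 = 173
Option E: s[4]='g'->'e', delta=(5-7)*7^0 mod 509 = 507, hash=250+507 mod 509 = 248

Answer: B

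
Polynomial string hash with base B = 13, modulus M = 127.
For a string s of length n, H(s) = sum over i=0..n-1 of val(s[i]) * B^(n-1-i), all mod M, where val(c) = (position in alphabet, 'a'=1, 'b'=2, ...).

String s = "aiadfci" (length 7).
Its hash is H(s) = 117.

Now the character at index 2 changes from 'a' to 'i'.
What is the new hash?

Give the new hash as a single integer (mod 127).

val('a') = 1, val('i') = 9
Position k = 2, exponent = n-1-k = 4
B^4 mod M = 13^4 mod 127 = 113
Delta = (9 - 1) * 113 mod 127 = 15
New hash = (117 + 15) mod 127 = 5

Answer: 5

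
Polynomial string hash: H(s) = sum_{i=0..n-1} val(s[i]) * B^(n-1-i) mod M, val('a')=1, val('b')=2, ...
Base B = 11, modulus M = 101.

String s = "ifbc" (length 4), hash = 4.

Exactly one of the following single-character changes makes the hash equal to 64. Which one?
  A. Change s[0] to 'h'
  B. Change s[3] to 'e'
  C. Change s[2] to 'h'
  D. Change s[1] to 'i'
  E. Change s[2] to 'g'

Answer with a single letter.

Option A: s[0]='i'->'h', delta=(8-9)*11^3 mod 101 = 83, hash=4+83 mod 101 = 87
Option B: s[3]='c'->'e', delta=(5-3)*11^0 mod 101 = 2, hash=4+2 mod 101 = 6
Option C: s[2]='b'->'h', delta=(8-2)*11^1 mod 101 = 66, hash=4+66 mod 101 = 70
Option D: s[1]='f'->'i', delta=(9-6)*11^2 mod 101 = 60, hash=4+60 mod 101 = 64 <-- target
Option E: s[2]='b'->'g', delta=(7-2)*11^1 mod 101 = 55, hash=4+55 mod 101 = 59

Answer: D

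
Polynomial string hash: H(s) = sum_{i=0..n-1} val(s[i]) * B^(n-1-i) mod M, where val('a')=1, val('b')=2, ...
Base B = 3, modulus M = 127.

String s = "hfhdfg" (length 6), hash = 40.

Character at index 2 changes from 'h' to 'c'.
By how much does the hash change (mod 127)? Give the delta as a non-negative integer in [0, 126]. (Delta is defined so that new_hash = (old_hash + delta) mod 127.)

Answer: 119

Derivation:
Delta formula: (val(new) - val(old)) * B^(n-1-k) mod M
  val('c') - val('h') = 3 - 8 = -5
  B^(n-1-k) = 3^3 mod 127 = 27
  Delta = -5 * 27 mod 127 = 119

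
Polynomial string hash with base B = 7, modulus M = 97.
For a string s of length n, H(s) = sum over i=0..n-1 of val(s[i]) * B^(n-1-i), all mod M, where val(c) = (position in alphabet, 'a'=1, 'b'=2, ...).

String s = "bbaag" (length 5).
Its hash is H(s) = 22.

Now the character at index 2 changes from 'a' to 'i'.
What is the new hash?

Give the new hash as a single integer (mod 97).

Answer: 26

Derivation:
val('a') = 1, val('i') = 9
Position k = 2, exponent = n-1-k = 2
B^2 mod M = 7^2 mod 97 = 49
Delta = (9 - 1) * 49 mod 97 = 4
New hash = (22 + 4) mod 97 = 26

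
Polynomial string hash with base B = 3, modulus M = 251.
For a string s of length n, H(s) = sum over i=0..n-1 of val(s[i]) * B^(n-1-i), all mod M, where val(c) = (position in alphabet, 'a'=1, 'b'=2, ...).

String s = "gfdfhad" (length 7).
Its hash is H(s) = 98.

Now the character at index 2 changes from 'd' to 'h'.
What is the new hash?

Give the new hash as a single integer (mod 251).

val('d') = 4, val('h') = 8
Position k = 2, exponent = n-1-k = 4
B^4 mod M = 3^4 mod 251 = 81
Delta = (8 - 4) * 81 mod 251 = 73
New hash = (98 + 73) mod 251 = 171

Answer: 171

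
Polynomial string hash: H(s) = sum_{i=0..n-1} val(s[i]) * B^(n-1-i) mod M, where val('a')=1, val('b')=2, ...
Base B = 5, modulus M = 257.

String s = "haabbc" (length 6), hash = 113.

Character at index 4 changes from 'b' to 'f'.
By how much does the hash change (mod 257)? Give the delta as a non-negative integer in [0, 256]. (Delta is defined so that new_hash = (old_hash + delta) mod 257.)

Answer: 20

Derivation:
Delta formula: (val(new) - val(old)) * B^(n-1-k) mod M
  val('f') - val('b') = 6 - 2 = 4
  B^(n-1-k) = 5^1 mod 257 = 5
  Delta = 4 * 5 mod 257 = 20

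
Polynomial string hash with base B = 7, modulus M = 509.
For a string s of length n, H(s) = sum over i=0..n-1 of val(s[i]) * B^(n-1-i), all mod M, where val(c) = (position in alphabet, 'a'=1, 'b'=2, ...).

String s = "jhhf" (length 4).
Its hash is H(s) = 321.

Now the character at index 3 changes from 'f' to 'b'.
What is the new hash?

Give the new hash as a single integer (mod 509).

val('f') = 6, val('b') = 2
Position k = 3, exponent = n-1-k = 0
B^0 mod M = 7^0 mod 509 = 1
Delta = (2 - 6) * 1 mod 509 = 505
New hash = (321 + 505) mod 509 = 317

Answer: 317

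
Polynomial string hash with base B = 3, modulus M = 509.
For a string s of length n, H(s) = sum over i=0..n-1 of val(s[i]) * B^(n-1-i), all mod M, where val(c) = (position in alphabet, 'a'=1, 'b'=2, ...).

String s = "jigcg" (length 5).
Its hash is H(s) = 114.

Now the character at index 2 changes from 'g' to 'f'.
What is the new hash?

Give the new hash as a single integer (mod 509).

Answer: 105

Derivation:
val('g') = 7, val('f') = 6
Position k = 2, exponent = n-1-k = 2
B^2 mod M = 3^2 mod 509 = 9
Delta = (6 - 7) * 9 mod 509 = 500
New hash = (114 + 500) mod 509 = 105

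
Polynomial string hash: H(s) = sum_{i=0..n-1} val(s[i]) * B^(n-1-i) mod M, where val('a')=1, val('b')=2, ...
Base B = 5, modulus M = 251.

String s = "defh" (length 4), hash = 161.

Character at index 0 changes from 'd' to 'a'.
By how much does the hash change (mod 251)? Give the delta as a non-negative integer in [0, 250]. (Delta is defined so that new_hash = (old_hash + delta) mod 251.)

Delta formula: (val(new) - val(old)) * B^(n-1-k) mod M
  val('a') - val('d') = 1 - 4 = -3
  B^(n-1-k) = 5^3 mod 251 = 125
  Delta = -3 * 125 mod 251 = 127

Answer: 127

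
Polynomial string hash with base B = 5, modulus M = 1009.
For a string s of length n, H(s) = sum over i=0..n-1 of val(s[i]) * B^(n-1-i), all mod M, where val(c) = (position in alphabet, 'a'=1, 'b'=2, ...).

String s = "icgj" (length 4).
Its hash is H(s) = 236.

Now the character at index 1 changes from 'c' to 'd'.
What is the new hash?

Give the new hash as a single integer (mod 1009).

val('c') = 3, val('d') = 4
Position k = 1, exponent = n-1-k = 2
B^2 mod M = 5^2 mod 1009 = 25
Delta = (4 - 3) * 25 mod 1009 = 25
New hash = (236 + 25) mod 1009 = 261

Answer: 261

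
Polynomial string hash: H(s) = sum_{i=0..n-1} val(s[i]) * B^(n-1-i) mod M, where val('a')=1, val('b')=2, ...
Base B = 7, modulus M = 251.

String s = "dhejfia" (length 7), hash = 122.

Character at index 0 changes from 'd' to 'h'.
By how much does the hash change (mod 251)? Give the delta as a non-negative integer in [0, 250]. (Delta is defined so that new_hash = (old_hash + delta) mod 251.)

Answer: 222

Derivation:
Delta formula: (val(new) - val(old)) * B^(n-1-k) mod M
  val('h') - val('d') = 8 - 4 = 4
  B^(n-1-k) = 7^6 mod 251 = 181
  Delta = 4 * 181 mod 251 = 222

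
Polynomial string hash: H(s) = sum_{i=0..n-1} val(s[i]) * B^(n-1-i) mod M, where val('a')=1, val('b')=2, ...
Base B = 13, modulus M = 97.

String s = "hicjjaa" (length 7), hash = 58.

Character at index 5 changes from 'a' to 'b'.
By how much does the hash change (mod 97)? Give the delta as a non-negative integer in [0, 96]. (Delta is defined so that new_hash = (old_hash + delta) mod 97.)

Answer: 13

Derivation:
Delta formula: (val(new) - val(old)) * B^(n-1-k) mod M
  val('b') - val('a') = 2 - 1 = 1
  B^(n-1-k) = 13^1 mod 97 = 13
  Delta = 1 * 13 mod 97 = 13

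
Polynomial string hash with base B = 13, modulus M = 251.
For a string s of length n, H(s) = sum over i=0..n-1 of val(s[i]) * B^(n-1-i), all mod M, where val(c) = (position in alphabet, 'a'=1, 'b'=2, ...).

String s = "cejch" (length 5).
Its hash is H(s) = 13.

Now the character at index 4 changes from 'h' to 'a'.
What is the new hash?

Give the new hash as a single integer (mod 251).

Answer: 6

Derivation:
val('h') = 8, val('a') = 1
Position k = 4, exponent = n-1-k = 0
B^0 mod M = 13^0 mod 251 = 1
Delta = (1 - 8) * 1 mod 251 = 244
New hash = (13 + 244) mod 251 = 6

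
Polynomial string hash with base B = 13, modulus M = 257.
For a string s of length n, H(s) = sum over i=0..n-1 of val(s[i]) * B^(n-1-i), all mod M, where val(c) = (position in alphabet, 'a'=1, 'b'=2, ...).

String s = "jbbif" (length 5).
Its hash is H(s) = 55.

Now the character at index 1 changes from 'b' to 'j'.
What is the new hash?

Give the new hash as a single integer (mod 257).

val('b') = 2, val('j') = 10
Position k = 1, exponent = n-1-k = 3
B^3 mod M = 13^3 mod 257 = 141
Delta = (10 - 2) * 141 mod 257 = 100
New hash = (55 + 100) mod 257 = 155

Answer: 155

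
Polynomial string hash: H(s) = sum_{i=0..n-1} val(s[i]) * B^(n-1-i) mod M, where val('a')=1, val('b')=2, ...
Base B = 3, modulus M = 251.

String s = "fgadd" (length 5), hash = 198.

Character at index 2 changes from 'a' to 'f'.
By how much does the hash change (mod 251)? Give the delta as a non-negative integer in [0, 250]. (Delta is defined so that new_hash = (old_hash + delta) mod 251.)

Delta formula: (val(new) - val(old)) * B^(n-1-k) mod M
  val('f') - val('a') = 6 - 1 = 5
  B^(n-1-k) = 3^2 mod 251 = 9
  Delta = 5 * 9 mod 251 = 45

Answer: 45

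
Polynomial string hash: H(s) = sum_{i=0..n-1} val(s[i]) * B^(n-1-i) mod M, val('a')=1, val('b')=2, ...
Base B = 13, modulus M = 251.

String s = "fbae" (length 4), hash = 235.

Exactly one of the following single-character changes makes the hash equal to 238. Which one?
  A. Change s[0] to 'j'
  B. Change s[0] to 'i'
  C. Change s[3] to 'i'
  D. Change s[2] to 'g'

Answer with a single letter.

Answer: A

Derivation:
Option A: s[0]='f'->'j', delta=(10-6)*13^3 mod 251 = 3, hash=235+3 mod 251 = 238 <-- target
Option B: s[0]='f'->'i', delta=(9-6)*13^3 mod 251 = 65, hash=235+65 mod 251 = 49
Option C: s[3]='e'->'i', delta=(9-5)*13^0 mod 251 = 4, hash=235+4 mod 251 = 239
Option D: s[2]='a'->'g', delta=(7-1)*13^1 mod 251 = 78, hash=235+78 mod 251 = 62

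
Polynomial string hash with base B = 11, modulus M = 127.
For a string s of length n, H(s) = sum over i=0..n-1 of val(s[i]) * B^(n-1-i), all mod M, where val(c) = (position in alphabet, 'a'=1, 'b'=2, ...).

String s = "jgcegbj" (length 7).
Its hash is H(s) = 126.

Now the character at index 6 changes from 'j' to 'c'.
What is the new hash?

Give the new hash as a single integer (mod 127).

val('j') = 10, val('c') = 3
Position k = 6, exponent = n-1-k = 0
B^0 mod M = 11^0 mod 127 = 1
Delta = (3 - 10) * 1 mod 127 = 120
New hash = (126 + 120) mod 127 = 119

Answer: 119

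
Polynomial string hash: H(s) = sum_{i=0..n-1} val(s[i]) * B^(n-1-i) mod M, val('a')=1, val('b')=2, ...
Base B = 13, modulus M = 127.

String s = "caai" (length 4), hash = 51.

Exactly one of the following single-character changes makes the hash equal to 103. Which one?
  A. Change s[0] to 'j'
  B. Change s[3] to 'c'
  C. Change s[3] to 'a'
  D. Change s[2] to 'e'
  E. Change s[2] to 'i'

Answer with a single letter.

Option A: s[0]='c'->'j', delta=(10-3)*13^3 mod 127 = 12, hash=51+12 mod 127 = 63
Option B: s[3]='i'->'c', delta=(3-9)*13^0 mod 127 = 121, hash=51+121 mod 127 = 45
Option C: s[3]='i'->'a', delta=(1-9)*13^0 mod 127 = 119, hash=51+119 mod 127 = 43
Option D: s[2]='a'->'e', delta=(5-1)*13^1 mod 127 = 52, hash=51+52 mod 127 = 103 <-- target
Option E: s[2]='a'->'i', delta=(9-1)*13^1 mod 127 = 104, hash=51+104 mod 127 = 28

Answer: D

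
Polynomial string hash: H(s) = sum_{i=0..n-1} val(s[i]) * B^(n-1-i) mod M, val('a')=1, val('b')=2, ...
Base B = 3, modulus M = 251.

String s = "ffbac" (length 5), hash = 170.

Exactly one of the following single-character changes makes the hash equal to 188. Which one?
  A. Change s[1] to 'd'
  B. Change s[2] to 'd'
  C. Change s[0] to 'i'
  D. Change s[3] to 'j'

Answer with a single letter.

Option A: s[1]='f'->'d', delta=(4-6)*3^3 mod 251 = 197, hash=170+197 mod 251 = 116
Option B: s[2]='b'->'d', delta=(4-2)*3^2 mod 251 = 18, hash=170+18 mod 251 = 188 <-- target
Option C: s[0]='f'->'i', delta=(9-6)*3^4 mod 251 = 243, hash=170+243 mod 251 = 162
Option D: s[3]='a'->'j', delta=(10-1)*3^1 mod 251 = 27, hash=170+27 mod 251 = 197

Answer: B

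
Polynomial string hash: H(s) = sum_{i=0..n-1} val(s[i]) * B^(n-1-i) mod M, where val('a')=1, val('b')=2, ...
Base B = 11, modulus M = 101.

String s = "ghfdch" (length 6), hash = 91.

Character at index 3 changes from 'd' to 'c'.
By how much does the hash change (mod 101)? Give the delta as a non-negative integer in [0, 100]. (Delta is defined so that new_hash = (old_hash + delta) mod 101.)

Answer: 81

Derivation:
Delta formula: (val(new) - val(old)) * B^(n-1-k) mod M
  val('c') - val('d') = 3 - 4 = -1
  B^(n-1-k) = 11^2 mod 101 = 20
  Delta = -1 * 20 mod 101 = 81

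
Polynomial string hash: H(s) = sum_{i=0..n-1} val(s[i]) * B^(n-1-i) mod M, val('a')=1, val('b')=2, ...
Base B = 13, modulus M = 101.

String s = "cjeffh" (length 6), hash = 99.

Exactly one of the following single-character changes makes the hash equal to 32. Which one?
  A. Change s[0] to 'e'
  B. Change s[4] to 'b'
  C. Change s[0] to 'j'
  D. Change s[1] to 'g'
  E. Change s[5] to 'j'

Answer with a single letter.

Option A: s[0]='c'->'e', delta=(5-3)*13^5 mod 101 = 34, hash=99+34 mod 101 = 32 <-- target
Option B: s[4]='f'->'b', delta=(2-6)*13^1 mod 101 = 49, hash=99+49 mod 101 = 47
Option C: s[0]='c'->'j', delta=(10-3)*13^5 mod 101 = 18, hash=99+18 mod 101 = 16
Option D: s[1]='j'->'g', delta=(7-10)*13^4 mod 101 = 66, hash=99+66 mod 101 = 64
Option E: s[5]='h'->'j', delta=(10-8)*13^0 mod 101 = 2, hash=99+2 mod 101 = 0

Answer: A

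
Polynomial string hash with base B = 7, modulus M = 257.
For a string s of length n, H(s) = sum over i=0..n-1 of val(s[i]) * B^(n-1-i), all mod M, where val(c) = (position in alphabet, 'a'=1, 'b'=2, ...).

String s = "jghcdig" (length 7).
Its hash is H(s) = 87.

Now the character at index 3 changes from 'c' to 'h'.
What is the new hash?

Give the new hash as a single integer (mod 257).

Answer: 3

Derivation:
val('c') = 3, val('h') = 8
Position k = 3, exponent = n-1-k = 3
B^3 mod M = 7^3 mod 257 = 86
Delta = (8 - 3) * 86 mod 257 = 173
New hash = (87 + 173) mod 257 = 3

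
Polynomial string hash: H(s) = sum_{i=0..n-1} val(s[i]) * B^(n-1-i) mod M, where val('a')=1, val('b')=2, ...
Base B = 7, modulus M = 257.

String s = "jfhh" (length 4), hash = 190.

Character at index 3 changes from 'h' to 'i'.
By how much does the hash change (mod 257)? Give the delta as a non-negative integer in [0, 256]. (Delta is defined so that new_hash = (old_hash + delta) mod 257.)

Delta formula: (val(new) - val(old)) * B^(n-1-k) mod M
  val('i') - val('h') = 9 - 8 = 1
  B^(n-1-k) = 7^0 mod 257 = 1
  Delta = 1 * 1 mod 257 = 1

Answer: 1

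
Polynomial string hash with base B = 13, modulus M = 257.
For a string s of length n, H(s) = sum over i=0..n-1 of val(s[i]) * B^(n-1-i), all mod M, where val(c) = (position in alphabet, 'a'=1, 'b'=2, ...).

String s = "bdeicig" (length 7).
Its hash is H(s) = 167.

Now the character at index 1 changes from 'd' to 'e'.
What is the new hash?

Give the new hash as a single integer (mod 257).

val('d') = 4, val('e') = 5
Position k = 1, exponent = n-1-k = 5
B^5 mod M = 13^5 mod 257 = 185
Delta = (5 - 4) * 185 mod 257 = 185
New hash = (167 + 185) mod 257 = 95

Answer: 95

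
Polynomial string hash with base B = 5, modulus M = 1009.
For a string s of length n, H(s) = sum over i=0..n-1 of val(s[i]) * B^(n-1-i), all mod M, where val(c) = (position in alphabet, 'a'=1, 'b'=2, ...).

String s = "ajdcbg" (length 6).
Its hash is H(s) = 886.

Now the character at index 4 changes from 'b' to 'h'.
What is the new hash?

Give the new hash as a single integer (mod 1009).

Answer: 916

Derivation:
val('b') = 2, val('h') = 8
Position k = 4, exponent = n-1-k = 1
B^1 mod M = 5^1 mod 1009 = 5
Delta = (8 - 2) * 5 mod 1009 = 30
New hash = (886 + 30) mod 1009 = 916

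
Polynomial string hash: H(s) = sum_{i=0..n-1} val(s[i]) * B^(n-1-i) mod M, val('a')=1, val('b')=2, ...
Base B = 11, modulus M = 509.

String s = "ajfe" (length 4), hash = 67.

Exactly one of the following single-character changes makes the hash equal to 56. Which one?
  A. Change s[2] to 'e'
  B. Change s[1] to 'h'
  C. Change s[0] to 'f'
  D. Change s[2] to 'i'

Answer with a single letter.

Answer: A

Derivation:
Option A: s[2]='f'->'e', delta=(5-6)*11^1 mod 509 = 498, hash=67+498 mod 509 = 56 <-- target
Option B: s[1]='j'->'h', delta=(8-10)*11^2 mod 509 = 267, hash=67+267 mod 509 = 334
Option C: s[0]='a'->'f', delta=(6-1)*11^3 mod 509 = 38, hash=67+38 mod 509 = 105
Option D: s[2]='f'->'i', delta=(9-6)*11^1 mod 509 = 33, hash=67+33 mod 509 = 100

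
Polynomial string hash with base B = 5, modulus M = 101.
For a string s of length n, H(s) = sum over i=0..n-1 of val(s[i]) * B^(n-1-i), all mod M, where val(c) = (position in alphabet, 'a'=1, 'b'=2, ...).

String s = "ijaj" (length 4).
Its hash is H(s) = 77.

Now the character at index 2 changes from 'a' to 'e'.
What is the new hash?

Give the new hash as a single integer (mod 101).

val('a') = 1, val('e') = 5
Position k = 2, exponent = n-1-k = 1
B^1 mod M = 5^1 mod 101 = 5
Delta = (5 - 1) * 5 mod 101 = 20
New hash = (77 + 20) mod 101 = 97

Answer: 97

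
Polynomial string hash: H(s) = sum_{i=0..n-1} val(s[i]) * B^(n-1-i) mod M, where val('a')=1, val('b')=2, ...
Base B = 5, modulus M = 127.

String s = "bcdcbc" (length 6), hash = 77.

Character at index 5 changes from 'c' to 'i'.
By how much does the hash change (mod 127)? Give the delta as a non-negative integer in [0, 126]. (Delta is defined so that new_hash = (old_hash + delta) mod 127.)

Delta formula: (val(new) - val(old)) * B^(n-1-k) mod M
  val('i') - val('c') = 9 - 3 = 6
  B^(n-1-k) = 5^0 mod 127 = 1
  Delta = 6 * 1 mod 127 = 6

Answer: 6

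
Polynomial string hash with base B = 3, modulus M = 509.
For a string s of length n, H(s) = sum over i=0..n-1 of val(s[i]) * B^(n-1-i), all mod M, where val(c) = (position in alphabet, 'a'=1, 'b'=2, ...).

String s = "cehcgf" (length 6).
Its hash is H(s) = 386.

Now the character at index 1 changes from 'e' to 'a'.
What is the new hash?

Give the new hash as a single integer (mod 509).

val('e') = 5, val('a') = 1
Position k = 1, exponent = n-1-k = 4
B^4 mod M = 3^4 mod 509 = 81
Delta = (1 - 5) * 81 mod 509 = 185
New hash = (386 + 185) mod 509 = 62

Answer: 62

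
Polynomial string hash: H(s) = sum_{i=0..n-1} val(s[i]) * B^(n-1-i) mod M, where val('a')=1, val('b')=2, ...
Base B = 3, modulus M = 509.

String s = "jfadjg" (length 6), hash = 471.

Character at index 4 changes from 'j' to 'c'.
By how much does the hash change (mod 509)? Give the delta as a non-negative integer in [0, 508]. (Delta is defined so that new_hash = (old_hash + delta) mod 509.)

Delta formula: (val(new) - val(old)) * B^(n-1-k) mod M
  val('c') - val('j') = 3 - 10 = -7
  B^(n-1-k) = 3^1 mod 509 = 3
  Delta = -7 * 3 mod 509 = 488

Answer: 488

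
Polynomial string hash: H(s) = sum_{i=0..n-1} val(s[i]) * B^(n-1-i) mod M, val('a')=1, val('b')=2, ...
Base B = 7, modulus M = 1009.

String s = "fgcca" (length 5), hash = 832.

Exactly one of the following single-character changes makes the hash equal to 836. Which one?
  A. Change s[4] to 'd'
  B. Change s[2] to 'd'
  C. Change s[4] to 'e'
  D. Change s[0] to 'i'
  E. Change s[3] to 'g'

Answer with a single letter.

Answer: C

Derivation:
Option A: s[4]='a'->'d', delta=(4-1)*7^0 mod 1009 = 3, hash=832+3 mod 1009 = 835
Option B: s[2]='c'->'d', delta=(4-3)*7^2 mod 1009 = 49, hash=832+49 mod 1009 = 881
Option C: s[4]='a'->'e', delta=(5-1)*7^0 mod 1009 = 4, hash=832+4 mod 1009 = 836 <-- target
Option D: s[0]='f'->'i', delta=(9-6)*7^4 mod 1009 = 140, hash=832+140 mod 1009 = 972
Option E: s[3]='c'->'g', delta=(7-3)*7^1 mod 1009 = 28, hash=832+28 mod 1009 = 860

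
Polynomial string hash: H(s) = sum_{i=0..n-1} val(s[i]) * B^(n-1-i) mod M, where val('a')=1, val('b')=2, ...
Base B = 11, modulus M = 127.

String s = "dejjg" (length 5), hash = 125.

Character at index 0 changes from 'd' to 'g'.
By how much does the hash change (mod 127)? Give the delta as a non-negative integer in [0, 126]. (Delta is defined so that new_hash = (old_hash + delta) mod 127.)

Answer: 108

Derivation:
Delta formula: (val(new) - val(old)) * B^(n-1-k) mod M
  val('g') - val('d') = 7 - 4 = 3
  B^(n-1-k) = 11^4 mod 127 = 36
  Delta = 3 * 36 mod 127 = 108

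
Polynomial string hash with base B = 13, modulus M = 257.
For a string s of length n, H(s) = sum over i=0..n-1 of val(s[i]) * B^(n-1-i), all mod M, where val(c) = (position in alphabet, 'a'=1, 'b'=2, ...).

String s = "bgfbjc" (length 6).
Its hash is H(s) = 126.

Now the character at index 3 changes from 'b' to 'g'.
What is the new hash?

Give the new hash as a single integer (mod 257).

Answer: 200

Derivation:
val('b') = 2, val('g') = 7
Position k = 3, exponent = n-1-k = 2
B^2 mod M = 13^2 mod 257 = 169
Delta = (7 - 2) * 169 mod 257 = 74
New hash = (126 + 74) mod 257 = 200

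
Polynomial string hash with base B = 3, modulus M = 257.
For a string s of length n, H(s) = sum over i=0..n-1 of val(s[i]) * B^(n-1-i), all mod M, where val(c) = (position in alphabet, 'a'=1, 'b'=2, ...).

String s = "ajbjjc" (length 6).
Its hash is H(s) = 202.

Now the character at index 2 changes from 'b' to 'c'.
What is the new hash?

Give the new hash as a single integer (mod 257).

Answer: 229

Derivation:
val('b') = 2, val('c') = 3
Position k = 2, exponent = n-1-k = 3
B^3 mod M = 3^3 mod 257 = 27
Delta = (3 - 2) * 27 mod 257 = 27
New hash = (202 + 27) mod 257 = 229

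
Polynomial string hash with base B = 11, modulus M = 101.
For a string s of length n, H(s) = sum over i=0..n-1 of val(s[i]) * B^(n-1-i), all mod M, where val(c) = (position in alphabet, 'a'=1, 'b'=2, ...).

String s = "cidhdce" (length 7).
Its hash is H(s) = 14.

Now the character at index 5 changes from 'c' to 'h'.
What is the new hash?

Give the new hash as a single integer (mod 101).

Answer: 69

Derivation:
val('c') = 3, val('h') = 8
Position k = 5, exponent = n-1-k = 1
B^1 mod M = 11^1 mod 101 = 11
Delta = (8 - 3) * 11 mod 101 = 55
New hash = (14 + 55) mod 101 = 69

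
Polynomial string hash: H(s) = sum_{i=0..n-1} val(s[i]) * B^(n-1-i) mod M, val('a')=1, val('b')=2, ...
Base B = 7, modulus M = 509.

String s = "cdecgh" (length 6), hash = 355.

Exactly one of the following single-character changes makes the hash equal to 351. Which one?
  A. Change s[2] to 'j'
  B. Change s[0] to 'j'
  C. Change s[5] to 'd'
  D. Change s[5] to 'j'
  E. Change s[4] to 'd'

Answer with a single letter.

Answer: C

Derivation:
Option A: s[2]='e'->'j', delta=(10-5)*7^3 mod 509 = 188, hash=355+188 mod 509 = 34
Option B: s[0]='c'->'j', delta=(10-3)*7^5 mod 509 = 70, hash=355+70 mod 509 = 425
Option C: s[5]='h'->'d', delta=(4-8)*7^0 mod 509 = 505, hash=355+505 mod 509 = 351 <-- target
Option D: s[5]='h'->'j', delta=(10-8)*7^0 mod 509 = 2, hash=355+2 mod 509 = 357
Option E: s[4]='g'->'d', delta=(4-7)*7^1 mod 509 = 488, hash=355+488 mod 509 = 334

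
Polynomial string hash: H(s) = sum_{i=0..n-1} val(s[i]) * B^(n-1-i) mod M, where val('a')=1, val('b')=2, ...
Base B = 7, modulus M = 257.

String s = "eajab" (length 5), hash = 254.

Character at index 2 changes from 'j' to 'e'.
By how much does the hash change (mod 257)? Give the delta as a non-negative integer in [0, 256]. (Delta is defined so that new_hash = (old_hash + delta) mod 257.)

Delta formula: (val(new) - val(old)) * B^(n-1-k) mod M
  val('e') - val('j') = 5 - 10 = -5
  B^(n-1-k) = 7^2 mod 257 = 49
  Delta = -5 * 49 mod 257 = 12

Answer: 12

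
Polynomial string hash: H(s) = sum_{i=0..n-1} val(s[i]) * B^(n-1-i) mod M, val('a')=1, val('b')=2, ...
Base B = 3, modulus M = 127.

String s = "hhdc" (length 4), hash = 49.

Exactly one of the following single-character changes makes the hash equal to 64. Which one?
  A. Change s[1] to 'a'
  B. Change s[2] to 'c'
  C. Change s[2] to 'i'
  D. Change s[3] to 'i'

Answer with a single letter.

Answer: C

Derivation:
Option A: s[1]='h'->'a', delta=(1-8)*3^2 mod 127 = 64, hash=49+64 mod 127 = 113
Option B: s[2]='d'->'c', delta=(3-4)*3^1 mod 127 = 124, hash=49+124 mod 127 = 46
Option C: s[2]='d'->'i', delta=(9-4)*3^1 mod 127 = 15, hash=49+15 mod 127 = 64 <-- target
Option D: s[3]='c'->'i', delta=(9-3)*3^0 mod 127 = 6, hash=49+6 mod 127 = 55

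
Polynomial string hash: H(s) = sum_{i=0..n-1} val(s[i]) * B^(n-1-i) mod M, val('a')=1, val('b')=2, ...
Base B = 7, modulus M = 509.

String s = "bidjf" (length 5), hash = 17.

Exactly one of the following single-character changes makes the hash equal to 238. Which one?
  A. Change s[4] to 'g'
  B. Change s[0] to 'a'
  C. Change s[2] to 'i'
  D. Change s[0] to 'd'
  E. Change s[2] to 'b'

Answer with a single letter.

Answer: D

Derivation:
Option A: s[4]='f'->'g', delta=(7-6)*7^0 mod 509 = 1, hash=17+1 mod 509 = 18
Option B: s[0]='b'->'a', delta=(1-2)*7^4 mod 509 = 144, hash=17+144 mod 509 = 161
Option C: s[2]='d'->'i', delta=(9-4)*7^2 mod 509 = 245, hash=17+245 mod 509 = 262
Option D: s[0]='b'->'d', delta=(4-2)*7^4 mod 509 = 221, hash=17+221 mod 509 = 238 <-- target
Option E: s[2]='d'->'b', delta=(2-4)*7^2 mod 509 = 411, hash=17+411 mod 509 = 428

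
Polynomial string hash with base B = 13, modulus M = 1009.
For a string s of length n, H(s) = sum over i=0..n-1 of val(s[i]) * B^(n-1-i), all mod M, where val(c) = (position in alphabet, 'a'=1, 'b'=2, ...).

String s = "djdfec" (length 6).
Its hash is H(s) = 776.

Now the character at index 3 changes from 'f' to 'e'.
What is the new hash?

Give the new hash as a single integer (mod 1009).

Answer: 607

Derivation:
val('f') = 6, val('e') = 5
Position k = 3, exponent = n-1-k = 2
B^2 mod M = 13^2 mod 1009 = 169
Delta = (5 - 6) * 169 mod 1009 = 840
New hash = (776 + 840) mod 1009 = 607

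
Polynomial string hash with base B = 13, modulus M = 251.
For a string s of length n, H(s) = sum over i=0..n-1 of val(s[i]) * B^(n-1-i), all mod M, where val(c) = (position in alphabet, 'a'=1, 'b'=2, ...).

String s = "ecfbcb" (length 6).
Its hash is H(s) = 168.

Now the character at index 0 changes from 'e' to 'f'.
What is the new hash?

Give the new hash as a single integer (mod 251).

val('e') = 5, val('f') = 6
Position k = 0, exponent = n-1-k = 5
B^5 mod M = 13^5 mod 251 = 64
Delta = (6 - 5) * 64 mod 251 = 64
New hash = (168 + 64) mod 251 = 232

Answer: 232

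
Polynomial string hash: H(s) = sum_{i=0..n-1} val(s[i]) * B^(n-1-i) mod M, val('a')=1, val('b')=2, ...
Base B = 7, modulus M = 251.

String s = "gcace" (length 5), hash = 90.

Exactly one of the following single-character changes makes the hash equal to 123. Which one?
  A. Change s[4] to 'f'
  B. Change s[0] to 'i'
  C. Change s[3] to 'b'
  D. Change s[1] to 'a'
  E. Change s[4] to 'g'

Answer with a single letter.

Answer: B

Derivation:
Option A: s[4]='e'->'f', delta=(6-5)*7^0 mod 251 = 1, hash=90+1 mod 251 = 91
Option B: s[0]='g'->'i', delta=(9-7)*7^4 mod 251 = 33, hash=90+33 mod 251 = 123 <-- target
Option C: s[3]='c'->'b', delta=(2-3)*7^1 mod 251 = 244, hash=90+244 mod 251 = 83
Option D: s[1]='c'->'a', delta=(1-3)*7^3 mod 251 = 67, hash=90+67 mod 251 = 157
Option E: s[4]='e'->'g', delta=(7-5)*7^0 mod 251 = 2, hash=90+2 mod 251 = 92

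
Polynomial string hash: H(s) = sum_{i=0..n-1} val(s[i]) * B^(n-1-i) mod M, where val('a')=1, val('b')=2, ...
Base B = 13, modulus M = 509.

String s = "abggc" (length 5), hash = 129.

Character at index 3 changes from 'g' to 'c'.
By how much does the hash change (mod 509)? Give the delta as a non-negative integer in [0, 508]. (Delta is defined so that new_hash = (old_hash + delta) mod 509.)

Answer: 457

Derivation:
Delta formula: (val(new) - val(old)) * B^(n-1-k) mod M
  val('c') - val('g') = 3 - 7 = -4
  B^(n-1-k) = 13^1 mod 509 = 13
  Delta = -4 * 13 mod 509 = 457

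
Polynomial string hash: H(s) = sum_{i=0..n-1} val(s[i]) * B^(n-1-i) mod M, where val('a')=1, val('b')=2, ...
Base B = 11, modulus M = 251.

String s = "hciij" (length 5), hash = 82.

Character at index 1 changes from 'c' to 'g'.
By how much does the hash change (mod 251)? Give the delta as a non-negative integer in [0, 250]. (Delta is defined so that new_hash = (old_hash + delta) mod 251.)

Answer: 53

Derivation:
Delta formula: (val(new) - val(old)) * B^(n-1-k) mod M
  val('g') - val('c') = 7 - 3 = 4
  B^(n-1-k) = 11^3 mod 251 = 76
  Delta = 4 * 76 mod 251 = 53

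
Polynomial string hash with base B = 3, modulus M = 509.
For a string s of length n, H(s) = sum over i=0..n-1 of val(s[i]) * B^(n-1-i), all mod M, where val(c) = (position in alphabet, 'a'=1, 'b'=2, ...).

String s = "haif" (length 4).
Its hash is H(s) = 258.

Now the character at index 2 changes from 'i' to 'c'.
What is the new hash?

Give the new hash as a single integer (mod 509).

val('i') = 9, val('c') = 3
Position k = 2, exponent = n-1-k = 1
B^1 mod M = 3^1 mod 509 = 3
Delta = (3 - 9) * 3 mod 509 = 491
New hash = (258 + 491) mod 509 = 240

Answer: 240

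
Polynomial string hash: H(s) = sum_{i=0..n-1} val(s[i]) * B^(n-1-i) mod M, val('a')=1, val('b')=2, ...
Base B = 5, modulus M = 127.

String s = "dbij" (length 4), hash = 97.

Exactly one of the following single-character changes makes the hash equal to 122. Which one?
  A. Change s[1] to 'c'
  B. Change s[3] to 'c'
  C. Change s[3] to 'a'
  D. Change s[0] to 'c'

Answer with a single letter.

Option A: s[1]='b'->'c', delta=(3-2)*5^2 mod 127 = 25, hash=97+25 mod 127 = 122 <-- target
Option B: s[3]='j'->'c', delta=(3-10)*5^0 mod 127 = 120, hash=97+120 mod 127 = 90
Option C: s[3]='j'->'a', delta=(1-10)*5^0 mod 127 = 118, hash=97+118 mod 127 = 88
Option D: s[0]='d'->'c', delta=(3-4)*5^3 mod 127 = 2, hash=97+2 mod 127 = 99

Answer: A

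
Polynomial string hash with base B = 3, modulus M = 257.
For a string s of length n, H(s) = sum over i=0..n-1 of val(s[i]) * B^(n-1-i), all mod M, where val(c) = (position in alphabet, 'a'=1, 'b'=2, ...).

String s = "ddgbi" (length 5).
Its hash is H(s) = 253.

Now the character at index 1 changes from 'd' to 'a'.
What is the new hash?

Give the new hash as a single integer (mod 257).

Answer: 172

Derivation:
val('d') = 4, val('a') = 1
Position k = 1, exponent = n-1-k = 3
B^3 mod M = 3^3 mod 257 = 27
Delta = (1 - 4) * 27 mod 257 = 176
New hash = (253 + 176) mod 257 = 172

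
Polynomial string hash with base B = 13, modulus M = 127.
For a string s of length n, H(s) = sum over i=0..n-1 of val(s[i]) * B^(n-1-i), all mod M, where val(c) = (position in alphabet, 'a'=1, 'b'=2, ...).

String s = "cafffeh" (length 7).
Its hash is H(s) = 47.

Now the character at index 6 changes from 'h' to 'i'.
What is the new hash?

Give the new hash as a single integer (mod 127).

val('h') = 8, val('i') = 9
Position k = 6, exponent = n-1-k = 0
B^0 mod M = 13^0 mod 127 = 1
Delta = (9 - 8) * 1 mod 127 = 1
New hash = (47 + 1) mod 127 = 48

Answer: 48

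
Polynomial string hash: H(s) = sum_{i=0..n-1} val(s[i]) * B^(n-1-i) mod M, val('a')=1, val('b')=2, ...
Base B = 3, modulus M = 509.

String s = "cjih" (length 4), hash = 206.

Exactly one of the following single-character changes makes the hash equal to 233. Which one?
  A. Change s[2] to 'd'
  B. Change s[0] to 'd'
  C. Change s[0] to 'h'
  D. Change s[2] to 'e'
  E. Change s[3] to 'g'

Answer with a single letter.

Answer: B

Derivation:
Option A: s[2]='i'->'d', delta=(4-9)*3^1 mod 509 = 494, hash=206+494 mod 509 = 191
Option B: s[0]='c'->'d', delta=(4-3)*3^3 mod 509 = 27, hash=206+27 mod 509 = 233 <-- target
Option C: s[0]='c'->'h', delta=(8-3)*3^3 mod 509 = 135, hash=206+135 mod 509 = 341
Option D: s[2]='i'->'e', delta=(5-9)*3^1 mod 509 = 497, hash=206+497 mod 509 = 194
Option E: s[3]='h'->'g', delta=(7-8)*3^0 mod 509 = 508, hash=206+508 mod 509 = 205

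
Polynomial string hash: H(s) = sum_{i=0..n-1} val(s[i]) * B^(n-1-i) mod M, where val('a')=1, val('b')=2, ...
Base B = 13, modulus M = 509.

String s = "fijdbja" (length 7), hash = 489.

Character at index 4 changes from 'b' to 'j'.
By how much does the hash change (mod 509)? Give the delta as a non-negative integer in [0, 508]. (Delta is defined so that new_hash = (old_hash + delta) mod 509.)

Answer: 334

Derivation:
Delta formula: (val(new) - val(old)) * B^(n-1-k) mod M
  val('j') - val('b') = 10 - 2 = 8
  B^(n-1-k) = 13^2 mod 509 = 169
  Delta = 8 * 169 mod 509 = 334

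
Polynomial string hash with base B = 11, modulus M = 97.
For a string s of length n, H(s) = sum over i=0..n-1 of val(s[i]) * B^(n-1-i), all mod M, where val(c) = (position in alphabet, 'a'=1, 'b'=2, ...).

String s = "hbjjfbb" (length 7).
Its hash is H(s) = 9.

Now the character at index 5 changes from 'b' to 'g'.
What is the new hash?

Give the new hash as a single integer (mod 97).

Answer: 64

Derivation:
val('b') = 2, val('g') = 7
Position k = 5, exponent = n-1-k = 1
B^1 mod M = 11^1 mod 97 = 11
Delta = (7 - 2) * 11 mod 97 = 55
New hash = (9 + 55) mod 97 = 64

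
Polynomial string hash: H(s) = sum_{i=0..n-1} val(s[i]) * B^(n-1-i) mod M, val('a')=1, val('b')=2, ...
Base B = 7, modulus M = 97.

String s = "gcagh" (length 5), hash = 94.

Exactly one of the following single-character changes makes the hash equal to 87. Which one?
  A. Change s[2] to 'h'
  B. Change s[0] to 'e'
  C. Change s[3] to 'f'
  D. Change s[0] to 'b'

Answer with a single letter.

Answer: C

Derivation:
Option A: s[2]='a'->'h', delta=(8-1)*7^2 mod 97 = 52, hash=94+52 mod 97 = 49
Option B: s[0]='g'->'e', delta=(5-7)*7^4 mod 97 = 48, hash=94+48 mod 97 = 45
Option C: s[3]='g'->'f', delta=(6-7)*7^1 mod 97 = 90, hash=94+90 mod 97 = 87 <-- target
Option D: s[0]='g'->'b', delta=(2-7)*7^4 mod 97 = 23, hash=94+23 mod 97 = 20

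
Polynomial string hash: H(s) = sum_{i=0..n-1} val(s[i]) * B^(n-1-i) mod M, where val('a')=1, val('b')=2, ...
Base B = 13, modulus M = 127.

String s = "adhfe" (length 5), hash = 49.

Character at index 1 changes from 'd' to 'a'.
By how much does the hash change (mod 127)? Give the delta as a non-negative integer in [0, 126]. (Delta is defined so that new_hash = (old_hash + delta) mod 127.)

Delta formula: (val(new) - val(old)) * B^(n-1-k) mod M
  val('a') - val('d') = 1 - 4 = -3
  B^(n-1-k) = 13^3 mod 127 = 38
  Delta = -3 * 38 mod 127 = 13

Answer: 13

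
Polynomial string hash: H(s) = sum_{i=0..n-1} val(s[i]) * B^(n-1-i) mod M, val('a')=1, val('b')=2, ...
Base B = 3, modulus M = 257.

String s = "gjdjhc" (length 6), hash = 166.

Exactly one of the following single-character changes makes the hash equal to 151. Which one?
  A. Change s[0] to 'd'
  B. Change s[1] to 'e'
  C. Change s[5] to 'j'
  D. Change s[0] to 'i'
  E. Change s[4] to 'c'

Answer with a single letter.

Answer: E

Derivation:
Option A: s[0]='g'->'d', delta=(4-7)*3^5 mod 257 = 42, hash=166+42 mod 257 = 208
Option B: s[1]='j'->'e', delta=(5-10)*3^4 mod 257 = 109, hash=166+109 mod 257 = 18
Option C: s[5]='c'->'j', delta=(10-3)*3^0 mod 257 = 7, hash=166+7 mod 257 = 173
Option D: s[0]='g'->'i', delta=(9-7)*3^5 mod 257 = 229, hash=166+229 mod 257 = 138
Option E: s[4]='h'->'c', delta=(3-8)*3^1 mod 257 = 242, hash=166+242 mod 257 = 151 <-- target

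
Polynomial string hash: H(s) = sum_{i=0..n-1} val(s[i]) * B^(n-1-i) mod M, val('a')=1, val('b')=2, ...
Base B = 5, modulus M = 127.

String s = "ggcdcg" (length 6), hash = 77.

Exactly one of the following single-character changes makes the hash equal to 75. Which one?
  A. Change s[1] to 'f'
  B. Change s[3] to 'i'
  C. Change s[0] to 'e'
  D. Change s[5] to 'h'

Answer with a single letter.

Answer: B

Derivation:
Option A: s[1]='g'->'f', delta=(6-7)*5^4 mod 127 = 10, hash=77+10 mod 127 = 87
Option B: s[3]='d'->'i', delta=(9-4)*5^2 mod 127 = 125, hash=77+125 mod 127 = 75 <-- target
Option C: s[0]='g'->'e', delta=(5-7)*5^5 mod 127 = 100, hash=77+100 mod 127 = 50
Option D: s[5]='g'->'h', delta=(8-7)*5^0 mod 127 = 1, hash=77+1 mod 127 = 78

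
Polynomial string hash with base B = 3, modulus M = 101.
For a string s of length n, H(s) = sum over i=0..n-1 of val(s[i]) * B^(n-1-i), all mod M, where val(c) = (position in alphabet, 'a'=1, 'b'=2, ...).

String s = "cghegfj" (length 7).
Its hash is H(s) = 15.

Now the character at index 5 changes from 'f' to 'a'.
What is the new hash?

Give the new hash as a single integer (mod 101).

Answer: 0

Derivation:
val('f') = 6, val('a') = 1
Position k = 5, exponent = n-1-k = 1
B^1 mod M = 3^1 mod 101 = 3
Delta = (1 - 6) * 3 mod 101 = 86
New hash = (15 + 86) mod 101 = 0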